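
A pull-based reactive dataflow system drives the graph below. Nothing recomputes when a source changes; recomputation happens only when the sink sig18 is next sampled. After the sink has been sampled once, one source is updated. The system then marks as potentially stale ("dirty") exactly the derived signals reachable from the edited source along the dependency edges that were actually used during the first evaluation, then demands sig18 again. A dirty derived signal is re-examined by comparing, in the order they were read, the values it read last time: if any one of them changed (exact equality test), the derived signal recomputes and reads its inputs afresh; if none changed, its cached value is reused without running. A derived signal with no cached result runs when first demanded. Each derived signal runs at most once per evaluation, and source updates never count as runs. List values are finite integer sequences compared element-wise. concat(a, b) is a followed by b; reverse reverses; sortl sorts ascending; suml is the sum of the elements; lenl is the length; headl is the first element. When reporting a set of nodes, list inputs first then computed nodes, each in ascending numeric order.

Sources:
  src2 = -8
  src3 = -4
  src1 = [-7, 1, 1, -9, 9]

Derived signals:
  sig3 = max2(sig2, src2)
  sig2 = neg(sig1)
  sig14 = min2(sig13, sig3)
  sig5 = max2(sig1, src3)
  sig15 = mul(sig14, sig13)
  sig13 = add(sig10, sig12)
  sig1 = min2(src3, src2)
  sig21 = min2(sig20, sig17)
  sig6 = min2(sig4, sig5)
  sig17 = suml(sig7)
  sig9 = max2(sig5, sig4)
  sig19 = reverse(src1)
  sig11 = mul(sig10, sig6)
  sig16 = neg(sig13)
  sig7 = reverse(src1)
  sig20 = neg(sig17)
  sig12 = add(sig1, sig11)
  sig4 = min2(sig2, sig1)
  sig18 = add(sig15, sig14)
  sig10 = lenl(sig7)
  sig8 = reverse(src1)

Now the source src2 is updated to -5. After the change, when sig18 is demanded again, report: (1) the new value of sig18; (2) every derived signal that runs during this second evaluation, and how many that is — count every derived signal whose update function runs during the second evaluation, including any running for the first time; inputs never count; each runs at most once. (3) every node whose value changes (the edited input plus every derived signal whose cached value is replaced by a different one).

New value of sig18: 600.
Derived signals that run: sig1, sig2, sig3, sig4, sig5, sig6, sig11, sig12, sig13, sig14, sig15, sig18 — 12 in total.
Values that change: src2, sig1, sig2, sig3, sig4, sig6, sig11, sig12, sig13, sig14, sig15, sig18.

First evaluation (everything demanded from the output):
  sig1 = min2(-4, -8) = -8
  sig2 = neg(-8) = 8
  sig3 = max2(8, -8) = 8
  sig4 = min2(8, -8) = -8
  sig5 = max2(-8, -4) = -4
  sig6 = min2(-8, -4) = -8
  sig7 = reverse([-7, 1, 1, -9, 9]) = [9, -9, 1, 1, -7]
  sig10 = lenl([9, -9, 1, 1, -7]) = 5
  sig11 = mul(5, -8) = -40
  sig12 = add(-8, -40) = -48
  sig13 = add(5, -48) = -43
  sig14 = min2(-43, 8) = -43
  sig15 = mul(-43, -43) = 1849
  sig18 = add(1849, -43) = 1806

Propagation after the edit:
  sig1: runs — src2 -8->-5; result -5.
  sig2: runs — sig1 -8->-5; result 5.
  sig3: runs — sig2 8->5; src2 -8->-5; result 5.
  sig4: runs — sig2 8->5; sig1 -8->-5; result -5.
  sig5: runs — sig1 -8->-5; result -4 (same value as before).
  sig6: runs — sig4 -8->-5; result -5.
  sig11: runs — sig6 -8->-5; result -25.
  sig12: runs — sig1 -8->-5; sig11 -40->-25; result -30.
  sig13: runs — sig12 -48->-30; result -25.
  sig14: runs — sig13 -43->-25; sig3 8->5; result -25.
  sig15: runs — sig14 -43->-25; sig13 -43->-25; result 625.
  sig18: runs — sig15 1849->625; sig14 -43->-25; result 600.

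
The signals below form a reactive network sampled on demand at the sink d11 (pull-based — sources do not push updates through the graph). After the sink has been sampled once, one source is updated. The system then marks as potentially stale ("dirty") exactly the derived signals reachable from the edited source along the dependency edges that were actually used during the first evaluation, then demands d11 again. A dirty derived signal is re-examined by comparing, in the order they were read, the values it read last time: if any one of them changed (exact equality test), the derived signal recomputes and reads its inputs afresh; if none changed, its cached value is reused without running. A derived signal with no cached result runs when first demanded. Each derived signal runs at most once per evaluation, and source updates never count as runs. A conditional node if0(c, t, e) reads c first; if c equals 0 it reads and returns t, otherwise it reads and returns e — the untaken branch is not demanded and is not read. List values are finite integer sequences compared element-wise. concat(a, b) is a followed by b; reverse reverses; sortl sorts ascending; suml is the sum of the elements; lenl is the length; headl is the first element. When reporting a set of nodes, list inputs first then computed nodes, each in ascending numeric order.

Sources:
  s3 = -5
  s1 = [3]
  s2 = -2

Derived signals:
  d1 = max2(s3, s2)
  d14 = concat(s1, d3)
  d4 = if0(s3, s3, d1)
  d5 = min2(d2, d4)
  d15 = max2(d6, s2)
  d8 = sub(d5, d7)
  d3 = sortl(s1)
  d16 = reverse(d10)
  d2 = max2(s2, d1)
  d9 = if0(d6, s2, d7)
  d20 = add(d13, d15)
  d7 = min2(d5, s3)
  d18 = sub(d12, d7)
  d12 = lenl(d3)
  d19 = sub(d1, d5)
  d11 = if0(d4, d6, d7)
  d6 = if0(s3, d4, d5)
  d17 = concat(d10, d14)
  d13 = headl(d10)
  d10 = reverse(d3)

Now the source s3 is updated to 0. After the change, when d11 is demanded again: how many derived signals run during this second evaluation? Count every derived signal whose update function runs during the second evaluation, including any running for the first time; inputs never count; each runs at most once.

Initial pass — values computed on the first demand:
  d1 = max2(-5, -2) = -2
  d2 = max2(-2, -2) = -2
  d4 = if0(s3=-5 -> else branch d1) = -2
  d5 = min2(-2, -2) = -2
  d7 = min2(-2, -5) = -5
  d11 = if0(d4=-2 -> else branch d7) = -5

Second demand — change propagation:
  d1: dirty yet unreached — the second evaluation never asks for it.
  d2: dirty yet unreached — the second evaluation never asks for it.
  d4: re-runs because s3 -5->0; new result 0.
  d5: dirty yet unreached — the second evaluation never asks for it.
  d6: newly demanded (no cache) — executes and yields 0.
  d7: dirty yet unreached — the second evaluation never asks for it.
  d11: re-runs because d4 -2->0; new result 0.

The important point: the flipped condition redirects demand; d1, d2, d5, d7 are left stale, never re-checked.

Run set: d4, d6, d11 (3 run).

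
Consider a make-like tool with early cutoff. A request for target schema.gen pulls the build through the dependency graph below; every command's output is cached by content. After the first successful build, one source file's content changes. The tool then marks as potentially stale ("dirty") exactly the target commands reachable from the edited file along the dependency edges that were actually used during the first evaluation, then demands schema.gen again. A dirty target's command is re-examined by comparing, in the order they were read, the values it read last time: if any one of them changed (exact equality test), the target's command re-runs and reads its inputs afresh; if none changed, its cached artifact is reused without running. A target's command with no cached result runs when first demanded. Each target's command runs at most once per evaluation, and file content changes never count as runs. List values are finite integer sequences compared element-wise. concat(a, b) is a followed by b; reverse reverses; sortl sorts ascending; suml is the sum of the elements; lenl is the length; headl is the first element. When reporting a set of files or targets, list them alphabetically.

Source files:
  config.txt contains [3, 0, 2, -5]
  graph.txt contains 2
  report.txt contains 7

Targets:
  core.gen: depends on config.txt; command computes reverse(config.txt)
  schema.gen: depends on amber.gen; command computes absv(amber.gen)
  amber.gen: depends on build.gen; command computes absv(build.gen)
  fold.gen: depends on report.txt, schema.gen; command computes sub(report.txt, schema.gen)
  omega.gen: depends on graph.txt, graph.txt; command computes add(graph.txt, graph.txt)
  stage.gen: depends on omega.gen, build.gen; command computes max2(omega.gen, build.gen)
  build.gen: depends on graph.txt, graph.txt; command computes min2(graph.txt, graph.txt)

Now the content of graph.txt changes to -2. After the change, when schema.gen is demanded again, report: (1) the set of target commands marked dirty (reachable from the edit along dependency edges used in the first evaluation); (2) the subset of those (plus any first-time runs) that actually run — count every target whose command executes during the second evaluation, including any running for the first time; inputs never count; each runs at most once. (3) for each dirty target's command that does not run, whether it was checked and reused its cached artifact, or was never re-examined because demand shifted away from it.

The edit dirties: amber.gen, build.gen, schema.gen.
2 target commands run: amber.gen, build.gen.
Cache hits after checking: schema.gen.
Note the absorption at amber.gen: it re-runs yet its value is the same, leaving the output's value untouched.

First demand of the output computes:
  build.gen = min2(2, 2) = 2
  amber.gen = absv(2) = 2
  schema.gen = absv(2) = 2

After the edit, cleaning proceeds:
  build.gen: a read changed (graph.txt 2->-2; graph.txt 2->-2) — executes, giving -2.
  amber.gen: a read changed (build.gen 2->-2) — executes, giving 2 — identical to its old value.
  schema.gen: dirty, but its reads are unchanged (amber.gen unchanged); cached 2 stands.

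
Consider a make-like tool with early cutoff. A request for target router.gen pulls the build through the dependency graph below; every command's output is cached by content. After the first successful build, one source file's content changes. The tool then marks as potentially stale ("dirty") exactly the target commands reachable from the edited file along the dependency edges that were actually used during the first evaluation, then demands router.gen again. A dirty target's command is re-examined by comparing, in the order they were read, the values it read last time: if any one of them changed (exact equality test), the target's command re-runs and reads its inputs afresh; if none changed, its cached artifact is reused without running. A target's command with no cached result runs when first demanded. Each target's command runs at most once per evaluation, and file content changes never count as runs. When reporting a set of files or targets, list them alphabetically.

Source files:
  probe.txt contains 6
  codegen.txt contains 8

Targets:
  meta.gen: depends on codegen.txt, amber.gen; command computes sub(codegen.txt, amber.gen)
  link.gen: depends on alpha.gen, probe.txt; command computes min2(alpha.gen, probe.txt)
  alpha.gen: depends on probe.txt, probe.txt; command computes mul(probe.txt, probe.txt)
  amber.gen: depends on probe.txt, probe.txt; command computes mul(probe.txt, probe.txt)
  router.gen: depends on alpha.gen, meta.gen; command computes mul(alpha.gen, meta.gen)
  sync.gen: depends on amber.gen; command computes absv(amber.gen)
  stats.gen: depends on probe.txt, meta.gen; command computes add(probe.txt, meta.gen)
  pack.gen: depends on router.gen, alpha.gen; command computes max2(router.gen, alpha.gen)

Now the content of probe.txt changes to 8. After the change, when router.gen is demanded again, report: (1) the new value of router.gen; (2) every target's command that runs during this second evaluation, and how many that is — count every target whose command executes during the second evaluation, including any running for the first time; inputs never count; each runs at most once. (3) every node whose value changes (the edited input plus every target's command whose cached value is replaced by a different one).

First demand of the output computes:
  alpha.gen = mul(6, 6) = 36
  amber.gen = mul(6, 6) = 36
  meta.gen = sub(8, 36) = -28
  router.gen = mul(36, -28) = -1008

After the edit, cleaning proceeds:
  alpha.gen: a read changed (probe.txt 6->8; probe.txt 6->8) — executes, giving 64.
  amber.gen: a read changed (probe.txt 6->8; probe.txt 6->8) — executes, giving 64.
  meta.gen: a read changed (amber.gen 36->64) — executes, giving -56.
  router.gen: a read changed (alpha.gen 36->64; meta.gen -28->-56) — executes, giving -3584.

Demanding router.gen again yields -3584.
4 target commands run: alpha.gen, amber.gen, meta.gen, router.gen.
The nodes whose values change: alpha.gen, amber.gen, meta.gen, probe.txt, router.gen.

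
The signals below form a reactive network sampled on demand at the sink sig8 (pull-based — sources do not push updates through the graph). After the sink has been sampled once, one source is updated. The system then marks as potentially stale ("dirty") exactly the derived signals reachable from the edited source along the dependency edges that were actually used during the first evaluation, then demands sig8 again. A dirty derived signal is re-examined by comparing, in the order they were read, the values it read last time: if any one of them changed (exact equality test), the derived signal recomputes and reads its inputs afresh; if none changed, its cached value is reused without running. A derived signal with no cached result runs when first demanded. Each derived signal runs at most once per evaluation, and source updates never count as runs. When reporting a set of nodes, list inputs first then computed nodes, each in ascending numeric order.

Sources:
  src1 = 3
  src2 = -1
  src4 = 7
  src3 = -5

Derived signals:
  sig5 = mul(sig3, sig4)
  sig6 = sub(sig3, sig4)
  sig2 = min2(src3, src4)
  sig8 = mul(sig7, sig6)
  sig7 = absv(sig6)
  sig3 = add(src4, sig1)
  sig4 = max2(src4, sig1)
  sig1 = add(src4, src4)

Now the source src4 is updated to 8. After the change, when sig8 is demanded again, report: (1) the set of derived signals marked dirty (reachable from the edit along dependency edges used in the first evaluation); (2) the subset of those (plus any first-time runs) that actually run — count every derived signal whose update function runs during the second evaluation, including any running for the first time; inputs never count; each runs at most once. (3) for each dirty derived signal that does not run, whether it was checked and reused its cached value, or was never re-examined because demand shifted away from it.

Dirty set: sig1, sig3, sig4, sig6, sig7, sig8.
Run set: sig1, sig3, sig4, sig6, sig7, sig8 (6 run).
All dirty derived signals ended up running.

Initial pass — values computed on the first demand:
  sig1 = add(7, 7) = 14
  sig3 = add(7, 14) = 21
  sig4 = max2(7, 14) = 14
  sig6 = sub(21, 14) = 7
  sig7 = absv(7) = 7
  sig8 = mul(7, 7) = 49

Second demand — change propagation:
  sig1: re-runs because src4 7->8; src4 7->8; new result 16.
  sig3: re-runs because src4 7->8; sig1 14->16; new result 24.
  sig4: re-runs because src4 7->8; sig1 14->16; new result 16.
  sig6: re-runs because sig3 21->24; sig4 14->16; new result 8.
  sig7: re-runs because sig6 7->8; new result 8.
  sig8: re-runs because sig7 7->8; sig6 7->8; new result 64.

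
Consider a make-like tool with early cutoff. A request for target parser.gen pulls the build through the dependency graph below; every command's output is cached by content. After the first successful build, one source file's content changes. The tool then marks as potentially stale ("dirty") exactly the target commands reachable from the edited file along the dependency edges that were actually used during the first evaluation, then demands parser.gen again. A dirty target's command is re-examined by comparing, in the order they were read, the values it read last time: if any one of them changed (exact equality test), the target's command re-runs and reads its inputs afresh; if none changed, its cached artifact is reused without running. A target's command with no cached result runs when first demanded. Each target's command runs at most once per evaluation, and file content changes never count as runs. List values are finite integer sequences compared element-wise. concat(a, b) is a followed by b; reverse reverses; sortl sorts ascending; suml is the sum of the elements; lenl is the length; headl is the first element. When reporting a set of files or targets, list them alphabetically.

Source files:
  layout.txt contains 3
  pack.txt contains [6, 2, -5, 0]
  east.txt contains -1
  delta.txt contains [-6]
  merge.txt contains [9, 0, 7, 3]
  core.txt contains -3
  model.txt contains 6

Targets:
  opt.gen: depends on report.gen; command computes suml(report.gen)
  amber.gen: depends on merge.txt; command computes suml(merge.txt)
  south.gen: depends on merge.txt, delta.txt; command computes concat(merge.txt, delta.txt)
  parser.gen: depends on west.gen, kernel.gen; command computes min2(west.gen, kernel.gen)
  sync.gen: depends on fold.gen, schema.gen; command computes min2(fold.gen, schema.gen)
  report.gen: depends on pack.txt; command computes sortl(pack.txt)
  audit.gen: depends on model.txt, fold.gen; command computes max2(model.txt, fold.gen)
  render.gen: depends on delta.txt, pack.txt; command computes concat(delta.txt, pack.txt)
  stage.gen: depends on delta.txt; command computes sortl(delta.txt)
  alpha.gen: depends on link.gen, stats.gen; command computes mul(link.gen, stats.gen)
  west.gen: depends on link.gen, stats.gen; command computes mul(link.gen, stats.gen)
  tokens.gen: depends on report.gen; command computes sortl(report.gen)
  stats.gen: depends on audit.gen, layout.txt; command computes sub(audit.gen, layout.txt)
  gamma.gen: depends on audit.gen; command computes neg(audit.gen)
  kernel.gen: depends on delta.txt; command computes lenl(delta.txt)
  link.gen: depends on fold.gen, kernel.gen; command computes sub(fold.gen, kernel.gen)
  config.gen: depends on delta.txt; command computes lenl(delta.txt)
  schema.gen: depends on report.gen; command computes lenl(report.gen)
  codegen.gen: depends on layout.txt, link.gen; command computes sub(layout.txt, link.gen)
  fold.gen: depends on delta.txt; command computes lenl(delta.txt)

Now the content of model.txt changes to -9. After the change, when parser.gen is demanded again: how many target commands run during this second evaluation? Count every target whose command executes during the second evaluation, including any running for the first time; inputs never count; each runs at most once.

First demand of the output computes:
  fold.gen = lenl([-6]) = 1
  audit.gen = max2(6, 1) = 6
  kernel.gen = lenl([-6]) = 1
  link.gen = sub(1, 1) = 0
  stats.gen = sub(6, 3) = 3
  west.gen = mul(0, 3) = 0
  parser.gen = min2(0, 1) = 0

After the edit, cleaning proceeds:
  audit.gen: a read changed (model.txt 6->-9) — executes, giving 1.
  stats.gen: a read changed (audit.gen 6->1) — executes, giving -2.
  west.gen: a read changed (stats.gen 3->-2) — executes, giving 0 — identical to its old value.
  parser.gen: dirty, but its reads are unchanged (west.gen unchanged, kernel.gen unchanged); cached 0 stands.

Note the absorption at west.gen: it re-runs yet its value is the same, leaving the output's value untouched.

3 target commands run: audit.gen, stats.gen, west.gen.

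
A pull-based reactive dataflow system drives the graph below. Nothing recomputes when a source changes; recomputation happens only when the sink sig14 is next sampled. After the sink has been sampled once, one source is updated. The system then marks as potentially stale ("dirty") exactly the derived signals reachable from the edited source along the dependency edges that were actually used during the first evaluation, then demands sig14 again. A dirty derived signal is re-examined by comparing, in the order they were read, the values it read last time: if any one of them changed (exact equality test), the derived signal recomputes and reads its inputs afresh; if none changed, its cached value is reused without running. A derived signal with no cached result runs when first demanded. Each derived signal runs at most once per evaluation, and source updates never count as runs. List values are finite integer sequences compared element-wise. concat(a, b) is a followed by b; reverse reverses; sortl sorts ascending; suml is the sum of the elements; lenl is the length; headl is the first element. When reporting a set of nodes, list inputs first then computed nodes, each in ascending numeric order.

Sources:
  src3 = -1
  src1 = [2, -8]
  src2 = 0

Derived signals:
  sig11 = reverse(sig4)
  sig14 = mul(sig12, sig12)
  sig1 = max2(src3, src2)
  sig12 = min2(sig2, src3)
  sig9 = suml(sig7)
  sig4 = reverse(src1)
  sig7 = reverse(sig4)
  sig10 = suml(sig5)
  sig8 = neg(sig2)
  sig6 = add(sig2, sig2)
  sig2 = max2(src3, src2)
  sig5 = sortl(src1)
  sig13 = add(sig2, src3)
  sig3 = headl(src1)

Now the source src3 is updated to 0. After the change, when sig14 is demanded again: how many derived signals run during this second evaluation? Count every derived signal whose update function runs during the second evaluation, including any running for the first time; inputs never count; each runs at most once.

Derived signals that run: sig2, sig12, sig14 — 3 in total.

First evaluation (everything demanded from the output):
  sig2 = max2(-1, 0) = 0
  sig12 = min2(0, -1) = -1
  sig14 = mul(-1, -1) = 1

Propagation after the edit:
  sig2: runs — src3 -1->0; result 0 (same value as before).
  sig12: runs — src3 -1->0; result 0.
  sig14: runs — sig12 -1->0; sig12 -1->0; result 0.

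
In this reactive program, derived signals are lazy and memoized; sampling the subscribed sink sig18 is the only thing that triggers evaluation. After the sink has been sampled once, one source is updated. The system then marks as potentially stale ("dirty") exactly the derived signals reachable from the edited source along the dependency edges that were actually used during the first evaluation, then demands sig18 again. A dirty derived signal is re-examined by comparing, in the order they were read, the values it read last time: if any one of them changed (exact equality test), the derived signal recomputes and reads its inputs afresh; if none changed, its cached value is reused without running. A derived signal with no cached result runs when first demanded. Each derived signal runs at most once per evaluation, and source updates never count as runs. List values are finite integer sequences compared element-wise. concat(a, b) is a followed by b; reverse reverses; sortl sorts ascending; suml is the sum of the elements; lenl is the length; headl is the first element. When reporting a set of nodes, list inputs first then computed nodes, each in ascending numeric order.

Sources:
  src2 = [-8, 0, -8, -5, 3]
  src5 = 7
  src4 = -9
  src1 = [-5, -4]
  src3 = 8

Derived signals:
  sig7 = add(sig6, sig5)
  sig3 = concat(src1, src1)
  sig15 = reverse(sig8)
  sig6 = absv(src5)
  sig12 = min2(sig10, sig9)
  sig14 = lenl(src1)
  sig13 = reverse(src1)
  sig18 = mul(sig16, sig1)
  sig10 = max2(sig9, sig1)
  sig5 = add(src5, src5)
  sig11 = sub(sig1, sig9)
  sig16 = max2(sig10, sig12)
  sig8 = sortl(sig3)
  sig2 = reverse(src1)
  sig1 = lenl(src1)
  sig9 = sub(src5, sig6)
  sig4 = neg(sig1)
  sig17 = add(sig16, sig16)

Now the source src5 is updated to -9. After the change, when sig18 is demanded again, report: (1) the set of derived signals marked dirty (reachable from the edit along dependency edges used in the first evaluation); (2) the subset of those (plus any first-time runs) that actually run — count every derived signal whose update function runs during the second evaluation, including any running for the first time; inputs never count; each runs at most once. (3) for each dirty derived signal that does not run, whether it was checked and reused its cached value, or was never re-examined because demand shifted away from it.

The edit dirties: sig6, sig9, sig10, sig12, sig16, sig18.
5 derived signals run: sig6, sig9, sig10, sig12, sig16.
Cache hits after checking: sig18.
Note where the cutoff bites: sig18 is checked, finds nothing changed, and keeps its cache.

First demand of the output computes:
  sig1 = lenl([-5, -4]) = 2
  sig6 = absv(7) = 7
  sig9 = sub(7, 7) = 0
  sig10 = max2(0, 2) = 2
  sig12 = min2(2, 0) = 0
  sig16 = max2(2, 0) = 2
  sig18 = mul(2, 2) = 4

After the edit, cleaning proceeds:
  sig6: a read changed (src5 7->-9) — executes, giving 9.
  sig9: a read changed (src5 7->-9; sig6 7->9) — executes, giving -18.
  sig10: a read changed (sig9 0->-18) — executes, giving 2 — identical to its old value.
  sig12: a read changed (sig9 0->-18) — executes, giving -18.
  sig16: a read changed (sig12 0->-18) — executes, giving 2 — identical to its old value.
  sig18: dirty, but its reads are unchanged (sig16 unchanged, sig1 unchanged); cached 4 stands.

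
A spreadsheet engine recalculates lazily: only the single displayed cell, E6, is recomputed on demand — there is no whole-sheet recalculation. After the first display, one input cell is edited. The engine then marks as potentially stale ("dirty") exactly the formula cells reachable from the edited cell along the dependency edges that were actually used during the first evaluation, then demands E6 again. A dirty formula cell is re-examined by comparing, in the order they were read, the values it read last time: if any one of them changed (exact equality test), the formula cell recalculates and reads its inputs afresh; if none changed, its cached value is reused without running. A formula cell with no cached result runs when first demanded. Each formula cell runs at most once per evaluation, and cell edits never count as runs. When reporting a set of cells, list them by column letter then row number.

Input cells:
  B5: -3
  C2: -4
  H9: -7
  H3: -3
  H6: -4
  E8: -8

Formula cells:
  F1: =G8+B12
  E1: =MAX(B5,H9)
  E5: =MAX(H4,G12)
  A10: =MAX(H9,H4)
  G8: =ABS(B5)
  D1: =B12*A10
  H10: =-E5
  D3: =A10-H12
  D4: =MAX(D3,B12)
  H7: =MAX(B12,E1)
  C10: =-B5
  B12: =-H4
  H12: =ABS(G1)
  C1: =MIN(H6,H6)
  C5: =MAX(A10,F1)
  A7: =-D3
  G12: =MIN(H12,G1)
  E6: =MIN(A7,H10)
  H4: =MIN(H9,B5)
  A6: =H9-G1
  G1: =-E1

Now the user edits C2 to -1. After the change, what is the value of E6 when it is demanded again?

New value of E6: -3.
Key observation: C2 is never demanded by the output, so the edit triggers no recomputation at all.

First evaluation (everything demanded from the output):
  E1 = MAX(-3, -7) = -3
  G1 = -(-3) = 3
  H4 = MIN(-7, -3) = -7
  A10 = MAX(-7, -7) = -7
  H12 = ABS(3) = 3
  D3 = -7 - 3 = -10
  A7 = -(-10) = 10
  G12 = MIN(3, 3) = 3
  E5 = MAX(-7, 3) = 3
  H10 = -(3) = -3
  E6 = MIN(10, -3) = -3

Propagation after the edit:
  C2 feeds no computation that the output demands — nothing is marked dirty and nothing runs.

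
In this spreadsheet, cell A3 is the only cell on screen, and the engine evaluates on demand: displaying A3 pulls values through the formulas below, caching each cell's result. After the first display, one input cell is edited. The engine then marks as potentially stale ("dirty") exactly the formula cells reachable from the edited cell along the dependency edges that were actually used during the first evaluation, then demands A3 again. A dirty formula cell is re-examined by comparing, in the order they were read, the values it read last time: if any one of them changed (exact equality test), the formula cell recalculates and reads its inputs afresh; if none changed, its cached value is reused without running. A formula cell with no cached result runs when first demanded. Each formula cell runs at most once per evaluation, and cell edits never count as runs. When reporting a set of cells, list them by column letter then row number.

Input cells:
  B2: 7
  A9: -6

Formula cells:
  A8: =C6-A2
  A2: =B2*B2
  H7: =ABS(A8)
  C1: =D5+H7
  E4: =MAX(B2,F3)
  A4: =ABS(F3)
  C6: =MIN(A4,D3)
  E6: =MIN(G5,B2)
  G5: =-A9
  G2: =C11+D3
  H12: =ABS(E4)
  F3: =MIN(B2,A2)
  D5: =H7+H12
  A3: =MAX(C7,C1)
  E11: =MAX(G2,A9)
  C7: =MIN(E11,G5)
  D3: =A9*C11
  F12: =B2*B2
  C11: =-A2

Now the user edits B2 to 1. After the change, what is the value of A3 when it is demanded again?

Initial pass — values computed on the first demand:
  A2 = 7 * 7 = 49
  C11 = -(49) = -49
  D3 = -6 * -49 = 294
  F3 = MIN(7, 49) = 7
  A4 = ABS(7) = 7
  C6 = MIN(7, 294) = 7
  A8 = 7 - 49 = -42
  E4 = MAX(7, 7) = 7
  G2 = -49 + 294 = 245
  E11 = MAX(245, -6) = 245
  G5 = -(-6) = 6
  C7 = MIN(245, 6) = 6
  H7 = ABS(-42) = 42
  H12 = ABS(7) = 7
  D5 = 42 + 7 = 49
  C1 = 49 + 42 = 91
  A3 = MAX(6, 91) = 91

Second demand — change propagation:
  A2: re-runs because B2 7->1; B2 7->1; new result 1.
  C11: re-runs because A2 49->1; new result -1.
  D3: re-runs because C11 -49->-1; new result 6.
  F3: re-runs because B2 7->1; A2 49->1; new result 1.
  A4: re-runs because F3 7->1; new result 1.
  C6: re-runs because A4 7->1; D3 294->6; new result 1.
  A8: re-runs because C6 7->1; A2 49->1; new result 0.
  E4: re-runs because B2 7->1; F3 7->1; new result 1.
  G2: re-runs because C11 -49->-1; D3 294->6; new result 5.
  E11: re-runs because G2 245->5; new result 5.
  C7: re-runs because E11 245->5; new result 5.
  H7: re-runs because A8 -42->0; new result 0.
  H12: re-runs because E4 7->1; new result 1.
  D5: re-runs because H7 42->0; H12 7->1; new result 1.
  C1: re-runs because D5 49->1; H7 42->0; new result 1.
  A3: re-runs because C7 6->5; C1 91->1; new result 5.

A3 now evaluates to 5.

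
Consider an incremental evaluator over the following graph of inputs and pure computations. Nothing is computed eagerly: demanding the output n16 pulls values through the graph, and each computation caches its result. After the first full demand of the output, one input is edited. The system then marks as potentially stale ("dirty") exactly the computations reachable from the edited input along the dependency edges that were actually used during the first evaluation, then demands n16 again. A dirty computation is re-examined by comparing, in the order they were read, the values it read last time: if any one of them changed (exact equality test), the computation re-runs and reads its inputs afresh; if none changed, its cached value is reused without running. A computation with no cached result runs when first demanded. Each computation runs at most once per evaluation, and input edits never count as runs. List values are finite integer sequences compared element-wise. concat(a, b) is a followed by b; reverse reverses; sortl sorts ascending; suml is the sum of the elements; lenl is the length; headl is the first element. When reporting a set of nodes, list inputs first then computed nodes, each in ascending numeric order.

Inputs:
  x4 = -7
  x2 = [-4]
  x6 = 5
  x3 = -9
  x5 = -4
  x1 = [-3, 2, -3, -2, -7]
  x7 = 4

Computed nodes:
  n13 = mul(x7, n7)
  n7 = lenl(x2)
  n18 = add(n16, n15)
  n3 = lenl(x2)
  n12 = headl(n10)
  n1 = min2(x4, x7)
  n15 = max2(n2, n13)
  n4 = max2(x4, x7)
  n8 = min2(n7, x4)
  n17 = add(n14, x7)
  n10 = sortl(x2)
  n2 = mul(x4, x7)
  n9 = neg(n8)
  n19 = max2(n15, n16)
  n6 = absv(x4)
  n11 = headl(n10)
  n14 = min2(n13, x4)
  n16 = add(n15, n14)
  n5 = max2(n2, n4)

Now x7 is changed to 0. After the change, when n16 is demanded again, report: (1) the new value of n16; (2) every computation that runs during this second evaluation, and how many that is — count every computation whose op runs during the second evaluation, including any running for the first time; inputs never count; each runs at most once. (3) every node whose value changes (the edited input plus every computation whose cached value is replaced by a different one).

n16 now evaluates to -7.
Run set: n2, n13, n14, n15, n16 (5 run).
Changed values: x7, n2, n13, n15, n16.

Initial pass — values computed on the first demand:
  n2 = mul(-7, 4) = -28
  n7 = lenl([-4]) = 1
  n13 = mul(4, 1) = 4
  n14 = min2(4, -7) = -7
  n15 = max2(-28, 4) = 4
  n16 = add(4, -7) = -3

Second demand — change propagation:
  n2: re-runs because x7 4->0; new result 0.
  n13: re-runs because x7 4->0; new result 0.
  n14: re-runs because n13 4->0; new result -7 (unchanged).
  n15: re-runs because n2 -28->0; n13 4->0; new result 0.
  n16: re-runs because n15 4->0; new result -7.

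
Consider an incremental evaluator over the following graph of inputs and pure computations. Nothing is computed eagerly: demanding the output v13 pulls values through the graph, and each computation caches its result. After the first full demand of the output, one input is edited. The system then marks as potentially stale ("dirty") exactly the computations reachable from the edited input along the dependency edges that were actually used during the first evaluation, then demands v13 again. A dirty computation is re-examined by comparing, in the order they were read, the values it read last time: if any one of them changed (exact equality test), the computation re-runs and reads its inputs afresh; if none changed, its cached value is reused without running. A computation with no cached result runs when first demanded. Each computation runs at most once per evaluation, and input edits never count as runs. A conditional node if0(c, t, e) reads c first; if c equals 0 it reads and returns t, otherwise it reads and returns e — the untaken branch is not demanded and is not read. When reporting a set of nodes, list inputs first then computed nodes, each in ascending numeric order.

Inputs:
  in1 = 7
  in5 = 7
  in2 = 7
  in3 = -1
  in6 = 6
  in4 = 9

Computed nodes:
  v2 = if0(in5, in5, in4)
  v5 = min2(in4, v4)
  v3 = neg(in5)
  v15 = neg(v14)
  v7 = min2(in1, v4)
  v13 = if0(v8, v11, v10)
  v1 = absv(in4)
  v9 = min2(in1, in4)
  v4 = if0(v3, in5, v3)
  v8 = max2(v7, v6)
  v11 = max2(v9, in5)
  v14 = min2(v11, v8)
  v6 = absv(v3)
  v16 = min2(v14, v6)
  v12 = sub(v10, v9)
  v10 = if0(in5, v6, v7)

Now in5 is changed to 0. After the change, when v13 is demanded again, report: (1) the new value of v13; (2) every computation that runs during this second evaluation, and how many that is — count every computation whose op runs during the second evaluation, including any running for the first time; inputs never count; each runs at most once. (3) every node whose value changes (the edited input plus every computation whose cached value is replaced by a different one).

Initial pass — values computed on the first demand:
  v3 = neg(7) = -7
  v4 = if0(v3=-7 -> else branch v3) = -7
  v6 = absv(-7) = 7
  v7 = min2(7, -7) = -7
  v8 = max2(-7, 7) = 7
  v10 = if0(in5=7 -> else branch v7) = -7
  v13 = if0(v8=7 -> else branch v10) = -7

Second demand — change propagation:
  v3: re-runs because in5 7->0; new result 0.
  v4: re-runs because v3 -7->0; v3 -7->0; new result 0.
  v6: re-runs because v3 -7->0; new result 0.
  v7: re-runs because v4 -7->0; new result 0.
  v8: re-runs because v7 -7->0; v6 7->0; new result 0.
  v9: newly demanded (no cache) — executes and yields 7.
  v10: dirty yet unreached — the second evaluation never asks for it.
  v11: newly demanded (no cache) — executes and yields 7.
  v13: re-runs because v8 7->0; new result 7.

The important point: the flipped condition redirects demand; v10 is left stale, never re-checked.

v13 now evaluates to 7.
Run set: v3, v4, v6, v7, v8, v9, v11, v13 (8 run).
Changed values: in5, v3, v4, v6, v7, v8, v13.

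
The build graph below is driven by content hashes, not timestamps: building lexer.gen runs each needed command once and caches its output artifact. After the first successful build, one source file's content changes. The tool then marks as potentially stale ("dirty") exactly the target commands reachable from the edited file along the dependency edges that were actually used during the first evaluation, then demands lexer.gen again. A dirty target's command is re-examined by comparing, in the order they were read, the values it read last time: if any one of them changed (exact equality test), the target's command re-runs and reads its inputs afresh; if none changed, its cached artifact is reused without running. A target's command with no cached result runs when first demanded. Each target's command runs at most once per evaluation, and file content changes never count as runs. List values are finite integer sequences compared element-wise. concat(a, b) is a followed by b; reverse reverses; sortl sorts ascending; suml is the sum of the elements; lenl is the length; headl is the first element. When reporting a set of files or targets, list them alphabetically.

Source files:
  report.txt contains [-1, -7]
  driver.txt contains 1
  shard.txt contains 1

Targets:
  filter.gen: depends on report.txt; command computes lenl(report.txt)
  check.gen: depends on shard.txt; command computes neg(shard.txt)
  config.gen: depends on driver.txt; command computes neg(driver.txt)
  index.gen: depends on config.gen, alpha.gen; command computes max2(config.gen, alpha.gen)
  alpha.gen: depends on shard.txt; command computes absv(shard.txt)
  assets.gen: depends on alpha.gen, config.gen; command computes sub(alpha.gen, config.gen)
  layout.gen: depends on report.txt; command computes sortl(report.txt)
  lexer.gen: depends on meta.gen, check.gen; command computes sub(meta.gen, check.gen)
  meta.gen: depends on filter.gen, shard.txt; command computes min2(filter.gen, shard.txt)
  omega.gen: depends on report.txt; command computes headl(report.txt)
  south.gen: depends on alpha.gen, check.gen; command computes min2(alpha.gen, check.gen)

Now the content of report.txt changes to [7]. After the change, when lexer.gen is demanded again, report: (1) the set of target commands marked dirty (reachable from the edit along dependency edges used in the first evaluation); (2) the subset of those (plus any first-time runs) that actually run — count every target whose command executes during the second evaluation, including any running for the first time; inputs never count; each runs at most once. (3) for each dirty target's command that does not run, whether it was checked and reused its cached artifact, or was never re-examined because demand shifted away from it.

Dirty set: filter.gen, lexer.gen, meta.gen.
Run set: filter.gen, meta.gen (2 run).
Re-examined without running (cache reused): lexer.gen.
The important point: meta.gen recomputes to an identical value, and the output ends up unchanged.

Initial pass — values computed on the first demand:
  check.gen = neg(1) = -1
  filter.gen = lenl([-1, -7]) = 2
  meta.gen = min2(2, 1) = 1
  lexer.gen = sub(1, -1) = 2

Second demand — change propagation:
  filter.gen: re-runs because report.txt [-1, -7]->[7]; new result 1.
  meta.gen: re-runs because filter.gen 2->1; new result 1 (unchanged).
  lexer.gen: re-examined; everything it read last time is the same (meta.gen unchanged, check.gen unchanged) — cache 2 kept, no run.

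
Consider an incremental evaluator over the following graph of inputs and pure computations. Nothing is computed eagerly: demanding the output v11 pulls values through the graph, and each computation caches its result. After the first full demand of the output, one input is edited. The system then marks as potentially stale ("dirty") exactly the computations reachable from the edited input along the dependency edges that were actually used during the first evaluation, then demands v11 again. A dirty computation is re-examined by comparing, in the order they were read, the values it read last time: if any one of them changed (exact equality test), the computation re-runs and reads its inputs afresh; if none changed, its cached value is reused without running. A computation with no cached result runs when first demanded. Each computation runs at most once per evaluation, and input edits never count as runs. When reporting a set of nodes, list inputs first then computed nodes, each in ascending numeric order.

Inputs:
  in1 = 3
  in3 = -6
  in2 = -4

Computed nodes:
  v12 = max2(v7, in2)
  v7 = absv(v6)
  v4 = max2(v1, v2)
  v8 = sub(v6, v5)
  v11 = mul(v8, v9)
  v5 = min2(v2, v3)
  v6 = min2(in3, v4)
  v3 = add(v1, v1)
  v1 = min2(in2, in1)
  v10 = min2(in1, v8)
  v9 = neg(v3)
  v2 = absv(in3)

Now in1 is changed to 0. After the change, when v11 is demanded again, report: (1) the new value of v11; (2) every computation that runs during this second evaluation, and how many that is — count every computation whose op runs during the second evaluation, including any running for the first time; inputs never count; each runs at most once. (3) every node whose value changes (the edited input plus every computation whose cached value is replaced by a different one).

Initial pass — values computed on the first demand:
  v1 = min2(-4, 3) = -4
  v2 = absv(-6) = 6
  v3 = add(-4, -4) = -8
  v4 = max2(-4, 6) = 6
  v5 = min2(6, -8) = -8
  v6 = min2(-6, 6) = -6
  v8 = sub(-6, -8) = 2
  v9 = neg(-8) = 8
  v11 = mul(2, 8) = 16

Second demand — change propagation:
  v1: re-runs because in1 3->0; new result -4 (unchanged).
  v3: re-examined; everything it read last time is the same (v1 unchanged, v1 unchanged) — cache -8 kept, no run.
  v4: re-examined; everything it read last time is the same (v1 unchanged, v2 unchanged) — cache 6 kept, no run.
  v5: re-examined; everything it read last time is the same (v2 unchanged, v3 unchanged) — cache -8 kept, no run.
  v6: re-examined; everything it read last time is the same (in3 unchanged, v4 unchanged) — cache -6 kept, no run.
  v8: re-examined; everything it read last time is the same (v6 unchanged, v5 unchanged) — cache 2 kept, no run.
  v9: re-examined; everything it read last time is the same (v3 unchanged) — cache 8 kept, no run.
  v11: re-examined; everything it read last time is the same (v8 unchanged, v9 unchanged) — cache 16 kept, no run.

The important point: v1 recomputes to an identical value, and the output ends up unchanged.

v11 now evaluates to 16.
Run set: v1 (1 run).
Changed values: in1.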